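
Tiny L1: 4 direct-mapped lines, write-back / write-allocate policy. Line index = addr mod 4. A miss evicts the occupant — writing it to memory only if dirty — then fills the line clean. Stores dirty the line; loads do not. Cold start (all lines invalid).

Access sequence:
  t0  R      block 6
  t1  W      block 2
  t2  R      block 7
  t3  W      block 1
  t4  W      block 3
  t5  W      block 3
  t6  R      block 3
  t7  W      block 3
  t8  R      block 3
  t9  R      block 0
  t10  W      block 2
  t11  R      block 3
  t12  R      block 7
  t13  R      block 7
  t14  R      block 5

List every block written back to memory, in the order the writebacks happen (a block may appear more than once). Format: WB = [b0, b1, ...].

WB = [3, 1]

0: R B6 → L2 miss [-]
1: W B2 → L2 miss [D]
2: R B7 → L3 miss [-]
3: W B1 → L1 miss [D]
4: W B3 → L3 miss [D]
5: W B3 → L3 hit [D]
6: R B3 → L3 hit [D]
7: W B3 → L3 hit [D]
8: R B3 → L3 hit [D]
9: R B0 → L0 miss [-]
10: W B2 → L2 hit [D]
11: R B3 → L3 hit [D]
12: R B7 → L3 miss wb→B3 [-]
13: R B7 → L3 hit [-]
14: R B5 → L1 miss wb→B1 [-]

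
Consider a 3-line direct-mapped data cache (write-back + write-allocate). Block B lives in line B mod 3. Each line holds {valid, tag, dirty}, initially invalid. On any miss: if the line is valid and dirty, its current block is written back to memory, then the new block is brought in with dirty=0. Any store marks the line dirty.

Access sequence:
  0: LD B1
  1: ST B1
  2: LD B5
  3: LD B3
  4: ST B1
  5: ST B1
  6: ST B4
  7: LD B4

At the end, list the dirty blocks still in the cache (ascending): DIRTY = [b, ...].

0: R B1 → L1 miss [-]
1: W B1 → L1 hit [D]
2: R B5 → L2 miss [-]
3: R B3 → L0 miss [-]
4: W B1 → L1 hit [D]
5: W B1 → L1 hit [D]
6: W B4 → L1 miss wb→B1 [D]
7: R B4 → L1 hit [D]

DIRTY = [4]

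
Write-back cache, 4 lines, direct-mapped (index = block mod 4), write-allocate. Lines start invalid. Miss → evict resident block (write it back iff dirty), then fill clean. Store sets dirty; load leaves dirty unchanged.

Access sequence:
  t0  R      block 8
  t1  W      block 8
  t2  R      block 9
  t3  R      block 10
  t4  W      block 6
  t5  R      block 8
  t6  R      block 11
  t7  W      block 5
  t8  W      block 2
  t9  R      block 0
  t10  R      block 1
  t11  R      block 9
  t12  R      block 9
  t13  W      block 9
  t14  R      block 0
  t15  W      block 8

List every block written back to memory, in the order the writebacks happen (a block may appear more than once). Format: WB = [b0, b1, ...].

WB = [6, 8, 5]

0: R B8 -> L0 miss  d=-]
1: W B8 -> L0 hit  d=D]
2: R B9 -> L1 miss  d=-]
3: R B10 -> L2 miss  d=-]
4: W B6 -> L2 miss  d=D]
5: R B8 -> L0 hit  d=D]
6: R B11 -> L3 miss  d=-]
7: W B5 -> L1 miss  d=D]
8: W B2 -> L2 miss wb->B6  d=D]
9: R B0 -> L0 miss wb->B8  d=-]
10: R B1 -> L1 miss wb->B5  d=-]
11: R B9 -> L1 miss  d=-]
12: R B9 -> L1 hit  d=-]
13: W B9 -> L1 hit  d=D]
14: R B0 -> L0 hit  d=-]
15: W B8 -> L0 miss  d=D]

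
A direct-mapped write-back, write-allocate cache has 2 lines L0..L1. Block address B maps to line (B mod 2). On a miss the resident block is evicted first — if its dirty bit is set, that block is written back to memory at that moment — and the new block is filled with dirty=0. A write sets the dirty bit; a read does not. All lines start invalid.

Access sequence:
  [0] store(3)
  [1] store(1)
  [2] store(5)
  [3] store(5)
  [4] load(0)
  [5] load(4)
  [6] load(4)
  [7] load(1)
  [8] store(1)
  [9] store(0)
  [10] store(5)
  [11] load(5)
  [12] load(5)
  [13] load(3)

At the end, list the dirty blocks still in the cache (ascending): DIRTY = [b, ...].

DIRTY = [0]

0: W B3 → L1 miss [D]
1: W B1 → L1 miss wb→B3 [D]
2: W B5 → L1 miss wb→B1 [D]
3: W B5 → L1 hit [D]
4: R B0 → L0 miss [-]
5: R B4 → L0 miss [-]
6: R B4 → L0 hit [-]
7: R B1 → L1 miss wb→B5 [-]
8: W B1 → L1 hit [D]
9: W B0 → L0 miss [D]
10: W B5 → L1 miss wb→B1 [D]
11: R B5 → L1 hit [D]
12: R B5 → L1 hit [D]
13: R B3 → L1 miss wb→B5 [-]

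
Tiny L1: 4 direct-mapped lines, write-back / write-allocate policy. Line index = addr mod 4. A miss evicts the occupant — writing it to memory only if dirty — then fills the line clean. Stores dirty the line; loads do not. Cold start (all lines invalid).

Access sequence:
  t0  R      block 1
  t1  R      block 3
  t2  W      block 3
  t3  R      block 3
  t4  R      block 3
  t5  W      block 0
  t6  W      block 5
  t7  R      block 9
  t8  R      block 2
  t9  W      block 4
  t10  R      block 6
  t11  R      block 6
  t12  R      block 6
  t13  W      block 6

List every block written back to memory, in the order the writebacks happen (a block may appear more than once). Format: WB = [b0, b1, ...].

WB = [5, 0]

0: R B1 -> L1 miss  d=-]
1: R B3 -> L3 miss  d=-]
2: W B3 -> L3 hit  d=D]
3: R B3 -> L3 hit  d=D]
4: R B3 -> L3 hit  d=D]
5: W B0 -> L0 miss  d=D]
6: W B5 -> L1 miss  d=D]
7: R B9 -> L1 miss wb->B5  d=-]
8: R B2 -> L2 miss  d=-]
9: W B4 -> L0 miss wb->B0  d=D]
10: R B6 -> L2 miss  d=-]
11: R B6 -> L2 hit  d=-]
12: R B6 -> L2 hit  d=-]
13: W B6 -> L2 hit  d=D]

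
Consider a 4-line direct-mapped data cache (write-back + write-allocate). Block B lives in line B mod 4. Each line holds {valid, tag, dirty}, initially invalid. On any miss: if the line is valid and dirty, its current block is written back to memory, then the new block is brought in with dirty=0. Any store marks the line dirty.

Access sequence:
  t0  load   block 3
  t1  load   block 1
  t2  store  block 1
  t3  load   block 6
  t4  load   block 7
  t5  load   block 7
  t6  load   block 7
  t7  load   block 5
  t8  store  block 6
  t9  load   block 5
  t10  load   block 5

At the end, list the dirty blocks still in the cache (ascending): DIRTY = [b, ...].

DIRTY = [6]

0: R B3 -> L3 miss  d=-]
1: R B1 -> L1 miss  d=-]
2: W B1 -> L1 hit  d=D]
3: R B6 -> L2 miss  d=-]
4: R B7 -> L3 miss  d=-]
5: R B7 -> L3 hit  d=-]
6: R B7 -> L3 hit  d=-]
7: R B5 -> L1 miss wb->B1  d=-]
8: W B6 -> L2 hit  d=D]
9: R B5 -> L1 hit  d=-]
10: R B5 -> L1 hit  d=-]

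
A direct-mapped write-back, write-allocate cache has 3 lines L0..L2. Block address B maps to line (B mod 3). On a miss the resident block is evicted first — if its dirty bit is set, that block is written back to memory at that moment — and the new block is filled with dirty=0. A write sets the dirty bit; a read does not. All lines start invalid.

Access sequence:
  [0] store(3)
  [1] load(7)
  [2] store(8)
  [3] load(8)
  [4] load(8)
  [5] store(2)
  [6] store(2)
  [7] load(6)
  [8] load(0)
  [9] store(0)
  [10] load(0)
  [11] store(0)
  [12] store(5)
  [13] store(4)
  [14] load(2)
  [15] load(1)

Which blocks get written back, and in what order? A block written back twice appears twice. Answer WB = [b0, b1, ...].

WB = [8, 3, 2, 5, 4]

0: W B3 -> L0 miss  d=D]
1: R B7 -> L1 miss  d=-]
2: W B8 -> L2 miss  d=D]
3: R B8 -> L2 hit  d=D]
4: R B8 -> L2 hit  d=D]
5: W B2 -> L2 miss wb->B8  d=D]
6: W B2 -> L2 hit  d=D]
7: R B6 -> L0 miss wb->B3  d=-]
8: R B0 -> L0 miss  d=-]
9: W B0 -> L0 hit  d=D]
10: R B0 -> L0 hit  d=D]
11: W B0 -> L0 hit  d=D]
12: W B5 -> L2 miss wb->B2  d=D]
13: W B4 -> L1 miss  d=D]
14: R B2 -> L2 miss wb->B5  d=-]
15: R B1 -> L1 miss wb->B4  d=-]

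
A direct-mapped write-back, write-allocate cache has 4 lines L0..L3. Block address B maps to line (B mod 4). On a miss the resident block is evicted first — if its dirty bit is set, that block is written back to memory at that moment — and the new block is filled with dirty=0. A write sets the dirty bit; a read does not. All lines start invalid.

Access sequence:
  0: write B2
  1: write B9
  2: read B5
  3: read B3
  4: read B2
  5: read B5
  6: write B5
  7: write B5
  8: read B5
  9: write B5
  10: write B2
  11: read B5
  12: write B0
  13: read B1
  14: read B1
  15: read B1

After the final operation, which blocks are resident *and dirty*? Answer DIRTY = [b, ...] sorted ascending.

0: W B2 -> L2 miss  d=D]
1: W B9 -> L1 miss  d=D]
2: R B5 -> L1 miss wb->B9  d=-]
3: R B3 -> L3 miss  d=-]
4: R B2 -> L2 hit  d=D]
5: R B5 -> L1 hit  d=-]
6: W B5 -> L1 hit  d=D]
7: W B5 -> L1 hit  d=D]
8: R B5 -> L1 hit  d=D]
9: W B5 -> L1 hit  d=D]
10: W B2 -> L2 hit  d=D]
11: R B5 -> L1 hit  d=D]
12: W B0 -> L0 miss  d=D]
13: R B1 -> L1 miss wb->B5  d=-]
14: R B1 -> L1 hit  d=-]
15: R B1 -> L1 hit  d=-]

DIRTY = [0, 2]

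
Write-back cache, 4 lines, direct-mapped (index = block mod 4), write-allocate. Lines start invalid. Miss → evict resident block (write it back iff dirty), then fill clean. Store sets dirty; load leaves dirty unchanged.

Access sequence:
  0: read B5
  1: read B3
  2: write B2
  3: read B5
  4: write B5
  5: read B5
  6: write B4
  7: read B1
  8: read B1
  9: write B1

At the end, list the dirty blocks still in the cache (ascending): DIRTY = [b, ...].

DIRTY = [1, 2, 4]

0: R B5 → L1 miss [-]
1: R B3 → L3 miss [-]
2: W B2 → L2 miss [D]
3: R B5 → L1 hit [-]
4: W B5 → L1 hit [D]
5: R B5 → L1 hit [D]
6: W B4 → L0 miss [D]
7: R B1 → L1 miss wb→B5 [-]
8: R B1 → L1 hit [-]
9: W B1 → L1 hit [D]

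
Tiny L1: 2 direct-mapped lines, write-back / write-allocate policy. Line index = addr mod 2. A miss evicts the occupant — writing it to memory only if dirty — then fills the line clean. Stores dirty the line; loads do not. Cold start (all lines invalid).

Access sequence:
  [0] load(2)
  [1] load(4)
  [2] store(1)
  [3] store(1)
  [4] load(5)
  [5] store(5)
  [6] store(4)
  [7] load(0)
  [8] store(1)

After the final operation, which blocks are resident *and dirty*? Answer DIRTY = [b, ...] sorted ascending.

DIRTY = [1]

0: R B2 -> L0 miss  d=-]
1: R B4 -> L0 miss  d=-]
2: W B1 -> L1 miss  d=D]
3: W B1 -> L1 hit  d=D]
4: R B5 -> L1 miss wb->B1  d=-]
5: W B5 -> L1 hit  d=D]
6: W B4 -> L0 hit  d=D]
7: R B0 -> L0 miss wb->B4  d=-]
8: W B1 -> L1 miss wb->B5  d=D]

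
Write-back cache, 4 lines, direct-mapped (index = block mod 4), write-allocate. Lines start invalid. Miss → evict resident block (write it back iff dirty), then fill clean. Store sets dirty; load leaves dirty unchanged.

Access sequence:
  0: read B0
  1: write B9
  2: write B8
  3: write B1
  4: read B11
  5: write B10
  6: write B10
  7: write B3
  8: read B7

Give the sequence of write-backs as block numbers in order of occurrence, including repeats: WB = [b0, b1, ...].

WB = [9, 3]

0: R B0 -> L0 miss  d=-]
1: W B9 -> L1 miss  d=D]
2: W B8 -> L0 miss  d=D]
3: W B1 -> L1 miss wb->B9  d=D]
4: R B11 -> L3 miss  d=-]
5: W B10 -> L2 miss  d=D]
6: W B10 -> L2 hit  d=D]
7: W B3 -> L3 miss  d=D]
8: R B7 -> L3 miss wb->B3  d=-]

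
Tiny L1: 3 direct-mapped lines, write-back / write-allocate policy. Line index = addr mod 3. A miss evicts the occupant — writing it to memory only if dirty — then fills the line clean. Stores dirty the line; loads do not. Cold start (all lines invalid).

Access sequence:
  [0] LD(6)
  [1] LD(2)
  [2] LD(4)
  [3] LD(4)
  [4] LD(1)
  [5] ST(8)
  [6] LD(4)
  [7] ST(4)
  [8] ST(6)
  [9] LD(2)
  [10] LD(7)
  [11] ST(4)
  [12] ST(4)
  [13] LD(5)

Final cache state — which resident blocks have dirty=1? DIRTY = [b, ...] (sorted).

DIRTY = [4, 6]

0: R B6 -> L0 miss  d=-]
1: R B2 -> L2 miss  d=-]
2: R B4 -> L1 miss  d=-]
3: R B4 -> L1 hit  d=-]
4: R B1 -> L1 miss  d=-]
5: W B8 -> L2 miss  d=D]
6: R B4 -> L1 miss  d=-]
7: W B4 -> L1 hit  d=D]
8: W B6 -> L0 hit  d=D]
9: R B2 -> L2 miss wb->B8  d=-]
10: R B7 -> L1 miss wb->B4  d=-]
11: W B4 -> L1 miss  d=D]
12: W B4 -> L1 hit  d=D]
13: R B5 -> L2 miss  d=-]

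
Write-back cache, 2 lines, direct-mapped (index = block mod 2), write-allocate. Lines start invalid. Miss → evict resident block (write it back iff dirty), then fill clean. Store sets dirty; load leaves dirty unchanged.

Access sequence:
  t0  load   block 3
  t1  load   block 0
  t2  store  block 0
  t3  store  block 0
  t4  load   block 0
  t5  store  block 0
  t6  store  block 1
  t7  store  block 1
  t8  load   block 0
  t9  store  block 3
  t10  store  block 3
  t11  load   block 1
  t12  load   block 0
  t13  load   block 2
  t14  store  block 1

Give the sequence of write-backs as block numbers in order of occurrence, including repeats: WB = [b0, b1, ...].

WB = [1, 3, 0]

0: R B3 -> L1 miss  d=-]
1: R B0 -> L0 miss  d=-]
2: W B0 -> L0 hit  d=D]
3: W B0 -> L0 hit  d=D]
4: R B0 -> L0 hit  d=D]
5: W B0 -> L0 hit  d=D]
6: W B1 -> L1 miss  d=D]
7: W B1 -> L1 hit  d=D]
8: R B0 -> L0 hit  d=D]
9: W B3 -> L1 miss wb->B1  d=D]
10: W B3 -> L1 hit  d=D]
11: R B1 -> L1 miss wb->B3  d=-]
12: R B0 -> L0 hit  d=D]
13: R B2 -> L0 miss wb->B0  d=-]
14: W B1 -> L1 hit  d=D]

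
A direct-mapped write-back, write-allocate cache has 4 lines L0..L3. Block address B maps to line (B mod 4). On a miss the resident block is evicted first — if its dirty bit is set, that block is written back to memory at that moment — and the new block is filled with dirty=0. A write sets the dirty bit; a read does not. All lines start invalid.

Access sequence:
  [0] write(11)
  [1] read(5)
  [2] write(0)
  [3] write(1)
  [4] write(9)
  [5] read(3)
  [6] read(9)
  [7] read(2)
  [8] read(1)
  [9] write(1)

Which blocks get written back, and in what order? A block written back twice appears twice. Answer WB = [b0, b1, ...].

0: W B11 → L3 miss [D]
1: R B5 → L1 miss [-]
2: W B0 → L0 miss [D]
3: W B1 → L1 miss [D]
4: W B9 → L1 miss wb→B1 [D]
5: R B3 → L3 miss wb→B11 [-]
6: R B9 → L1 hit [D]
7: R B2 → L2 miss [-]
8: R B1 → L1 miss wb→B9 [-]
9: W B1 → L1 hit [D]

WB = [1, 11, 9]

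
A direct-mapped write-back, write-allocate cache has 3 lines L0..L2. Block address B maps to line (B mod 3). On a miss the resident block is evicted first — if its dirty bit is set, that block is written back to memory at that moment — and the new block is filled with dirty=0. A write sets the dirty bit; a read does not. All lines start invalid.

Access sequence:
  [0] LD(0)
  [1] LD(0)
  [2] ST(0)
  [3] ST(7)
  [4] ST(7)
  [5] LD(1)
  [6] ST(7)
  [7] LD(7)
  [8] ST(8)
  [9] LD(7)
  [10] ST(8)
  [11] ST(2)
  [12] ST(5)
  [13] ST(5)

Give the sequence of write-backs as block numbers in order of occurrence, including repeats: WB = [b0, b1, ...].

WB = [7, 8, 2]

0: R B0 → L0 miss [-]
1: R B0 → L0 hit [-]
2: W B0 → L0 hit [D]
3: W B7 → L1 miss [D]
4: W B7 → L1 hit [D]
5: R B1 → L1 miss wb→B7 [-]
6: W B7 → L1 miss [D]
7: R B7 → L1 hit [D]
8: W B8 → L2 miss [D]
9: R B7 → L1 hit [D]
10: W B8 → L2 hit [D]
11: W B2 → L2 miss wb→B8 [D]
12: W B5 → L2 miss wb→B2 [D]
13: W B5 → L2 hit [D]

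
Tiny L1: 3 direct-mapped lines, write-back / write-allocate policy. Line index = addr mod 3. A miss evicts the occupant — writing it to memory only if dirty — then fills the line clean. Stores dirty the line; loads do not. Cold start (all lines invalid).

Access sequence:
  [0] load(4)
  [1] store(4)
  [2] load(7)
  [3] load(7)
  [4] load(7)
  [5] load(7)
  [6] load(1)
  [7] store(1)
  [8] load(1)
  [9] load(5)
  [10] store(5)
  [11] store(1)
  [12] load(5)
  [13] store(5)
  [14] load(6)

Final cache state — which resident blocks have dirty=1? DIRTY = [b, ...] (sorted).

0: R B4 → L1 miss [-]
1: W B4 → L1 hit [D]
2: R B7 → L1 miss wb→B4 [-]
3: R B7 → L1 hit [-]
4: R B7 → L1 hit [-]
5: R B7 → L1 hit [-]
6: R B1 → L1 miss [-]
7: W B1 → L1 hit [D]
8: R B1 → L1 hit [D]
9: R B5 → L2 miss [-]
10: W B5 → L2 hit [D]
11: W B1 → L1 hit [D]
12: R B5 → L2 hit [D]
13: W B5 → L2 hit [D]
14: R B6 → L0 miss [-]

DIRTY = [1, 5]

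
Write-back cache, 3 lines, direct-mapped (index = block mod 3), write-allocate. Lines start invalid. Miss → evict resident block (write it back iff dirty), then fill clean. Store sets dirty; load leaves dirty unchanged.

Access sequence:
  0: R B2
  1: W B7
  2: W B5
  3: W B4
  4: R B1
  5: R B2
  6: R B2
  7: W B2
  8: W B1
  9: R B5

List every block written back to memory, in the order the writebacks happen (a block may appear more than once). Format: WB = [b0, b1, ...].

0: R B2 → L2 miss [-]
1: W B7 → L1 miss [D]
2: W B5 → L2 miss [D]
3: W B4 → L1 miss wb→B7 [D]
4: R B1 → L1 miss wb→B4 [-]
5: R B2 → L2 miss wb→B5 [-]
6: R B2 → L2 hit [-]
7: W B2 → L2 hit [D]
8: W B1 → L1 hit [D]
9: R B5 → L2 miss wb→B2 [-]

WB = [7, 4, 5, 2]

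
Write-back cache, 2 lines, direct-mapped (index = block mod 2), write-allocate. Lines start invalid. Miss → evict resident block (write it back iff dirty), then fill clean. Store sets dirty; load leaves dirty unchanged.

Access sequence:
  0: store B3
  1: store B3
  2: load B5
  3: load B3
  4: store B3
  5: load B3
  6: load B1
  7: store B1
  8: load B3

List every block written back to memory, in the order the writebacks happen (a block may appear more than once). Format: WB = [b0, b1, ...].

WB = [3, 3, 1]

0: W B3 -> L1 miss  d=D]
1: W B3 -> L1 hit  d=D]
2: R B5 -> L1 miss wb->B3  d=-]
3: R B3 -> L1 miss  d=-]
4: W B3 -> L1 hit  d=D]
5: R B3 -> L1 hit  d=D]
6: R B1 -> L1 miss wb->B3  d=-]
7: W B1 -> L1 hit  d=D]
8: R B3 -> L1 miss wb->B1  d=-]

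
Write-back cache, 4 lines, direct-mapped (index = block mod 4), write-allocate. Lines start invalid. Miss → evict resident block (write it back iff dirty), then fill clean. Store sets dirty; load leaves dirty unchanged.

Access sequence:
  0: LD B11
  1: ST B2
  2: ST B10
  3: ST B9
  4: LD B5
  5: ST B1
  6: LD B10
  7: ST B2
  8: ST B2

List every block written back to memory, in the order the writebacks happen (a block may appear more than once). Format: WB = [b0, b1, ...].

WB = [2, 9, 10]

0: R B11 -> L3 miss  d=-]
1: W B2 -> L2 miss  d=D]
2: W B10 -> L2 miss wb->B2  d=D]
3: W B9 -> L1 miss  d=D]
4: R B5 -> L1 miss wb->B9  d=-]
5: W B1 -> L1 miss  d=D]
6: R B10 -> L2 hit  d=D]
7: W B2 -> L2 miss wb->B10  d=D]
8: W B2 -> L2 hit  d=D]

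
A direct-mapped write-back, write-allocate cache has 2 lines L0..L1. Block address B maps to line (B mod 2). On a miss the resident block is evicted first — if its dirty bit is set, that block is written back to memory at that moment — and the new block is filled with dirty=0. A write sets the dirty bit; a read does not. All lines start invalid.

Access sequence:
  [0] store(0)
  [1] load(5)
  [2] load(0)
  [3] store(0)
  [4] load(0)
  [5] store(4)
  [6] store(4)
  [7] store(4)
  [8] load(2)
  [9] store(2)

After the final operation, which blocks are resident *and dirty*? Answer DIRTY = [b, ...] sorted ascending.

  0 | W B0 → L0 miss [D]
  1 | R B5 → L1 miss [-]
  2 | R B0 → L0 hit [D]
  3 | W B0 → L0 hit [D]
  4 | R B0 → L0 hit [D]
  5 | W B4 → L0 miss wb→B0 [D]
  6 | W B4 → L0 hit [D]
  7 | W B4 → L0 hit [D]
  8 | R B2 → L0 miss wb→B4 [-]
  9 | W B2 → L0 hit [D]

DIRTY = [2]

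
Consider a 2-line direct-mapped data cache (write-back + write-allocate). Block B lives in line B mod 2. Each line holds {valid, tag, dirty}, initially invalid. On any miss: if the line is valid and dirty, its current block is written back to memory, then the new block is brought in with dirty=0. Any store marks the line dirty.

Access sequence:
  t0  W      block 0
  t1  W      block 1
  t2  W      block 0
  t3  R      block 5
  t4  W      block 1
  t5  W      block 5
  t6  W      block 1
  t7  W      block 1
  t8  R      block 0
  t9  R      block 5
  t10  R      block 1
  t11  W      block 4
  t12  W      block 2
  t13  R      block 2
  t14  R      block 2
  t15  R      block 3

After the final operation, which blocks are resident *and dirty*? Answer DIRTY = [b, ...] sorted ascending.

0: W B0 -> L0 miss  d=D]
1: W B1 -> L1 miss  d=D]
2: W B0 -> L0 hit  d=D]
3: R B5 -> L1 miss wb->B1  d=-]
4: W B1 -> L1 miss  d=D]
5: W B5 -> L1 miss wb->B1  d=D]
6: W B1 -> L1 miss wb->B5  d=D]
7: W B1 -> L1 hit  d=D]
8: R B0 -> L0 hit  d=D]
9: R B5 -> L1 miss wb->B1  d=-]
10: R B1 -> L1 miss  d=-]
11: W B4 -> L0 miss wb->B0  d=D]
12: W B2 -> L0 miss wb->B4  d=D]
13: R B2 -> L0 hit  d=D]
14: R B2 -> L0 hit  d=D]
15: R B3 -> L1 miss  d=-]

DIRTY = [2]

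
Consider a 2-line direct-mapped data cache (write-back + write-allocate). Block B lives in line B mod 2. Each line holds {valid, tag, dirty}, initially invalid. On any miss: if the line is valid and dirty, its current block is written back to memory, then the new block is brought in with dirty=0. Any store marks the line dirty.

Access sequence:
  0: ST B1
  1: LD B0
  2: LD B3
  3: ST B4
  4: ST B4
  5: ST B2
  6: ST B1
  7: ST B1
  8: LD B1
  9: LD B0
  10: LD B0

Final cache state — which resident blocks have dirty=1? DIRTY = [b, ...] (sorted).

0: W B1 -> L1 miss  d=D]
1: R B0 -> L0 miss  d=-]
2: R B3 -> L1 miss wb->B1  d=-]
3: W B4 -> L0 miss  d=D]
4: W B4 -> L0 hit  d=D]
5: W B2 -> L0 miss wb->B4  d=D]
6: W B1 -> L1 miss  d=D]
7: W B1 -> L1 hit  d=D]
8: R B1 -> L1 hit  d=D]
9: R B0 -> L0 miss wb->B2  d=-]
10: R B0 -> L0 hit  d=-]

DIRTY = [1]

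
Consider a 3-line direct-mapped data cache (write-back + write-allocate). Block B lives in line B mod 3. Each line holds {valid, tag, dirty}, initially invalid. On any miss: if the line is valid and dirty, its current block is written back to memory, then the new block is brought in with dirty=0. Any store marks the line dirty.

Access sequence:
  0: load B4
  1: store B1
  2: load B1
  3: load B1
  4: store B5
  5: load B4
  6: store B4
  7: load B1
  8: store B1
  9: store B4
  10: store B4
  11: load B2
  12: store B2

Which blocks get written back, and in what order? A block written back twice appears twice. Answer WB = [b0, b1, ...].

WB = [1, 4, 1, 5]

  0 | R B4 → L1 miss [-]
  1 | W B1 → L1 miss [D]
  2 | R B1 → L1 hit [D]
  3 | R B1 → L1 hit [D]
  4 | W B5 → L2 miss [D]
  5 | R B4 → L1 miss wb→B1 [-]
  6 | W B4 → L1 hit [D]
  7 | R B1 → L1 miss wb→B4 [-]
  8 | W B1 → L1 hit [D]
  9 | W B4 → L1 miss wb→B1 [D]
  10 | W B4 → L1 hit [D]
  11 | R B2 → L2 miss wb→B5 [-]
  12 | W B2 → L2 hit [D]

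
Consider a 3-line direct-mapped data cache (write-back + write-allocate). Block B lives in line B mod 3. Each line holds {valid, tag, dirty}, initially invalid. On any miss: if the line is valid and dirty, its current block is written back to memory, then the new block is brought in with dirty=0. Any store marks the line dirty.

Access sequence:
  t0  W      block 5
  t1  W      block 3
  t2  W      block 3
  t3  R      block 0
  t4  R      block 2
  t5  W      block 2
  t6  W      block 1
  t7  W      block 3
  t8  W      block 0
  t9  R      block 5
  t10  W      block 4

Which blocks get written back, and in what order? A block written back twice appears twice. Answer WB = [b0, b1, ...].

WB = [3, 5, 3, 2, 1]

  0 | W B5 → L2 miss [D]
  1 | W B3 → L0 miss [D]
  2 | W B3 → L0 hit [D]
  3 | R B0 → L0 miss wb→B3 [-]
  4 | R B2 → L2 miss wb→B5 [-]
  5 | W B2 → L2 hit [D]
  6 | W B1 → L1 miss [D]
  7 | W B3 → L0 miss [D]
  8 | W B0 → L0 miss wb→B3 [D]
  9 | R B5 → L2 miss wb→B2 [-]
  10 | W B4 → L1 miss wb→B1 [D]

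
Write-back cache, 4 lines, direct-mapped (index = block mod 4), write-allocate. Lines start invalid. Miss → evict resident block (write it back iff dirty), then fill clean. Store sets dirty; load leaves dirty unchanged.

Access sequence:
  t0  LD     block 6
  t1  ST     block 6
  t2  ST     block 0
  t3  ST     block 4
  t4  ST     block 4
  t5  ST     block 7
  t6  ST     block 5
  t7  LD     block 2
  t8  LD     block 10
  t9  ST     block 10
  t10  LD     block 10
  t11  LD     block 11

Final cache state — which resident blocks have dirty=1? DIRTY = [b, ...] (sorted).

0: R B6 → L2 miss [-]
1: W B6 → L2 hit [D]
2: W B0 → L0 miss [D]
3: W B4 → L0 miss wb→B0 [D]
4: W B4 → L0 hit [D]
5: W B7 → L3 miss [D]
6: W B5 → L1 miss [D]
7: R B2 → L2 miss wb→B6 [-]
8: R B10 → L2 miss [-]
9: W B10 → L2 hit [D]
10: R B10 → L2 hit [D]
11: R B11 → L3 miss wb→B7 [-]

DIRTY = [4, 5, 10]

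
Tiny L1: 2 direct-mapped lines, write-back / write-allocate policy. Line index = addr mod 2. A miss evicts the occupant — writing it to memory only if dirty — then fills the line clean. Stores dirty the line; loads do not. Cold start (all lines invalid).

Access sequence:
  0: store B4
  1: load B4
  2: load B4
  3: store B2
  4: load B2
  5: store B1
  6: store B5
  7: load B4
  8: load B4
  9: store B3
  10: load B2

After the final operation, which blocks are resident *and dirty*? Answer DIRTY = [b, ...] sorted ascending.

0: W B4 -> L0 miss  d=D]
1: R B4 -> L0 hit  d=D]
2: R B4 -> L0 hit  d=D]
3: W B2 -> L0 miss wb->B4  d=D]
4: R B2 -> L0 hit  d=D]
5: W B1 -> L1 miss  d=D]
6: W B5 -> L1 miss wb->B1  d=D]
7: R B4 -> L0 miss wb->B2  d=-]
8: R B4 -> L0 hit  d=-]
9: W B3 -> L1 miss wb->B5  d=D]
10: R B2 -> L0 miss  d=-]

DIRTY = [3]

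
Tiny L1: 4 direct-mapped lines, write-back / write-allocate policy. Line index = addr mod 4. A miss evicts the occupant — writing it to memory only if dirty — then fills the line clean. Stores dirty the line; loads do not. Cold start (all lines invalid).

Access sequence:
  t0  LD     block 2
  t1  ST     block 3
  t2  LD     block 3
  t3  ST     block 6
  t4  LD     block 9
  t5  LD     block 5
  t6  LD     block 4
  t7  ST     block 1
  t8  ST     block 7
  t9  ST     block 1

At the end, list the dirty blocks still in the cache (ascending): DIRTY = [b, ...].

DIRTY = [1, 6, 7]

  0 | R B2 → L2 miss [-]
  1 | W B3 → L3 miss [D]
  2 | R B3 → L3 hit [D]
  3 | W B6 → L2 miss [D]
  4 | R B9 → L1 miss [-]
  5 | R B5 → L1 miss [-]
  6 | R B4 → L0 miss [-]
  7 | W B1 → L1 miss [D]
  8 | W B7 → L3 miss wb→B3 [D]
  9 | W B1 → L1 hit [D]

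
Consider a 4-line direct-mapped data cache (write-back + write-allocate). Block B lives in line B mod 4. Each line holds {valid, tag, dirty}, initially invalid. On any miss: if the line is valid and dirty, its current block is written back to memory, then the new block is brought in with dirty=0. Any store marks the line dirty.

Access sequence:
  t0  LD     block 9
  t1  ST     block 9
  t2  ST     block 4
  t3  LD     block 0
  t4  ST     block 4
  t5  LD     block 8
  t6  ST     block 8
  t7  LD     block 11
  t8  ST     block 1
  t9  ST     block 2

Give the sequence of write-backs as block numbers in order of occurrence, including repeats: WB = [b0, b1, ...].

WB = [4, 4, 9]

0: R B9 → L1 miss [-]
1: W B9 → L1 hit [D]
2: W B4 → L0 miss [D]
3: R B0 → L0 miss wb→B4 [-]
4: W B4 → L0 miss [D]
5: R B8 → L0 miss wb→B4 [-]
6: W B8 → L0 hit [D]
7: R B11 → L3 miss [-]
8: W B1 → L1 miss wb→B9 [D]
9: W B2 → L2 miss [D]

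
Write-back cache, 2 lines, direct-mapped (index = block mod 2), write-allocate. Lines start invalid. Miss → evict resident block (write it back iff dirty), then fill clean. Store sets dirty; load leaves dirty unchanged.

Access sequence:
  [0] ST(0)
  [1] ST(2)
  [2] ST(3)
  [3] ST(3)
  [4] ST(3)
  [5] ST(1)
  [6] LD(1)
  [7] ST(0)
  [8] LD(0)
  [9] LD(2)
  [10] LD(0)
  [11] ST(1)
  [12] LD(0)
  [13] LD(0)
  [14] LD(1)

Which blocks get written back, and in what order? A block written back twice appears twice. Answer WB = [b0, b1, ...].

WB = [0, 3, 2, 0]

0: W B0 -> L0 miss  d=D]
1: W B2 -> L0 miss wb->B0  d=D]
2: W B3 -> L1 miss  d=D]
3: W B3 -> L1 hit  d=D]
4: W B3 -> L1 hit  d=D]
5: W B1 -> L1 miss wb->B3  d=D]
6: R B1 -> L1 hit  d=D]
7: W B0 -> L0 miss wb->B2  d=D]
8: R B0 -> L0 hit  d=D]
9: R B2 -> L0 miss wb->B0  d=-]
10: R B0 -> L0 miss  d=-]
11: W B1 -> L1 hit  d=D]
12: R B0 -> L0 hit  d=-]
13: R B0 -> L0 hit  d=-]
14: R B1 -> L1 hit  d=D]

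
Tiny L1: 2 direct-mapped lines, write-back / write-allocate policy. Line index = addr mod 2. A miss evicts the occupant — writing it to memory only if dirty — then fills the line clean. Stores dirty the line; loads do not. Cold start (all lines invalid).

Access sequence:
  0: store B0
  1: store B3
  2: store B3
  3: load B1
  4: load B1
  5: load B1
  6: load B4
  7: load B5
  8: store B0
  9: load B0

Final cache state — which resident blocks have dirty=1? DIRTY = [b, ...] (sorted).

  0 | W B0 → L0 miss [D]
  1 | W B3 → L1 miss [D]
  2 | W B3 → L1 hit [D]
  3 | R B1 → L1 miss wb→B3 [-]
  4 | R B1 → L1 hit [-]
  5 | R B1 → L1 hit [-]
  6 | R B4 → L0 miss wb→B0 [-]
  7 | R B5 → L1 miss [-]
  8 | W B0 → L0 miss [D]
  9 | R B0 → L0 hit [D]

DIRTY = [0]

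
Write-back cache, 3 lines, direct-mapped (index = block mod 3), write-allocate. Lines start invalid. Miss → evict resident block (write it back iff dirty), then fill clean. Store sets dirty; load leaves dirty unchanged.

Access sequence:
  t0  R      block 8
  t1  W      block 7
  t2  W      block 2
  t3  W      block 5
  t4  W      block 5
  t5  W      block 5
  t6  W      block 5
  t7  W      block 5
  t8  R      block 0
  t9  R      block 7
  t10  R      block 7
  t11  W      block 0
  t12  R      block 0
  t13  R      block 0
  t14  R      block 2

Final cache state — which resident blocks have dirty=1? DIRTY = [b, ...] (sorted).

DIRTY = [0, 7]

  0 | R B8 → L2 miss [-]
  1 | W B7 → L1 miss [D]
  2 | W B2 → L2 miss [D]
  3 | W B5 → L2 miss wb→B2 [D]
  4 | W B5 → L2 hit [D]
  5 | W B5 → L2 hit [D]
  6 | W B5 → L2 hit [D]
  7 | W B5 → L2 hit [D]
  8 | R B0 → L0 miss [-]
  9 | R B7 → L1 hit [D]
  10 | R B7 → L1 hit [D]
  11 | W B0 → L0 hit [D]
  12 | R B0 → L0 hit [D]
  13 | R B0 → L0 hit [D]
  14 | R B2 → L2 miss wb→B5 [-]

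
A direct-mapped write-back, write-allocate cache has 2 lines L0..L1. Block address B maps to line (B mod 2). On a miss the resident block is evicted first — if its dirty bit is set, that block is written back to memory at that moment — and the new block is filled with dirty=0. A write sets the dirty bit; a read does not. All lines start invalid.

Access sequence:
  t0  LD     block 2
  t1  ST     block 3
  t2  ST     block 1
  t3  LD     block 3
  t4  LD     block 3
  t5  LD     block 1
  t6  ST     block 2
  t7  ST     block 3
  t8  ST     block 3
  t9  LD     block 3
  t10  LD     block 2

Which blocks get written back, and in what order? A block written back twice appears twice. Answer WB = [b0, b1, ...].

  0 | R B2 → L0 miss [-]
  1 | W B3 → L1 miss [D]
  2 | W B1 → L1 miss wb→B3 [D]
  3 | R B3 → L1 miss wb→B1 [-]
  4 | R B3 → L1 hit [-]
  5 | R B1 → L1 miss [-]
  6 | W B2 → L0 hit [D]
  7 | W B3 → L1 miss [D]
  8 | W B3 → L1 hit [D]
  9 | R B3 → L1 hit [D]
  10 | R B2 → L0 hit [D]

WB = [3, 1]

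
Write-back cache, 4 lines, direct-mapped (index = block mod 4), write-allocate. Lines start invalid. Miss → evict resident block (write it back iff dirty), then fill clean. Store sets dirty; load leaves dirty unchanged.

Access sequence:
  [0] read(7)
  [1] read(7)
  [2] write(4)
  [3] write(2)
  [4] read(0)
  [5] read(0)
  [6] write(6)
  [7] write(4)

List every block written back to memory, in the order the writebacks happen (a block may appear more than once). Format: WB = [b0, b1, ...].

0: R B7 -> L3 miss  d=-]
1: R B7 -> L3 hit  d=-]
2: W B4 -> L0 miss  d=D]
3: W B2 -> L2 miss  d=D]
4: R B0 -> L0 miss wb->B4  d=-]
5: R B0 -> L0 hit  d=-]
6: W B6 -> L2 miss wb->B2  d=D]
7: W B4 -> L0 miss  d=D]

WB = [4, 2]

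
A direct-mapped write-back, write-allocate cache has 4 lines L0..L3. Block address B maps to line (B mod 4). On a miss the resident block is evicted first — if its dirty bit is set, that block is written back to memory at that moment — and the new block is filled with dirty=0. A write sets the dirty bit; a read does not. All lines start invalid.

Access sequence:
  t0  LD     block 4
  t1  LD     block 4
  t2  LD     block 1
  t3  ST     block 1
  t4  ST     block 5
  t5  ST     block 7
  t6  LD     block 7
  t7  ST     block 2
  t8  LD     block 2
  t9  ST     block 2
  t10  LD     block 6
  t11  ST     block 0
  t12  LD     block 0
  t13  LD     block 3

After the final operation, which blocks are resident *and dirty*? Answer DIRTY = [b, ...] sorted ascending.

DIRTY = [0, 5]

  0 | R B4 → L0 miss [-]
  1 | R B4 → L0 hit [-]
  2 | R B1 → L1 miss [-]
  3 | W B1 → L1 hit [D]
  4 | W B5 → L1 miss wb→B1 [D]
  5 | W B7 → L3 miss [D]
  6 | R B7 → L3 hit [D]
  7 | W B2 → L2 miss [D]
  8 | R B2 → L2 hit [D]
  9 | W B2 → L2 hit [D]
  10 | R B6 → L2 miss wb→B2 [-]
  11 | W B0 → L0 miss [D]
  12 | R B0 → L0 hit [D]
  13 | R B3 → L3 miss wb→B7 [-]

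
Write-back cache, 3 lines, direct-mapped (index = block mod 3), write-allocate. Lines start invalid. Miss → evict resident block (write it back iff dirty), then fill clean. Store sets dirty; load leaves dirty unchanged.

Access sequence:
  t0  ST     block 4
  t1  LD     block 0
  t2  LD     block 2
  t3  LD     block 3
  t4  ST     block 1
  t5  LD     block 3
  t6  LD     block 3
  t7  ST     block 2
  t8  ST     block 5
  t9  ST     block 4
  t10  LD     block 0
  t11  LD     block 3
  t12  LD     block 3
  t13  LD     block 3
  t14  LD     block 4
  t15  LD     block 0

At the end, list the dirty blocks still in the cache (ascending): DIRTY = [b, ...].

DIRTY = [4, 5]

  0 | W B4 → L1 miss [D]
  1 | R B0 → L0 miss [-]
  2 | R B2 → L2 miss [-]
  3 | R B3 → L0 miss [-]
  4 | W B1 → L1 miss wb→B4 [D]
  5 | R B3 → L0 hit [-]
  6 | R B3 → L0 hit [-]
  7 | W B2 → L2 hit [D]
  8 | W B5 → L2 miss wb→B2 [D]
  9 | W B4 → L1 miss wb→B1 [D]
  10 | R B0 → L0 miss [-]
  11 | R B3 → L0 miss [-]
  12 | R B3 → L0 hit [-]
  13 | R B3 → L0 hit [-]
  14 | R B4 → L1 hit [D]
  15 | R B0 → L0 miss [-]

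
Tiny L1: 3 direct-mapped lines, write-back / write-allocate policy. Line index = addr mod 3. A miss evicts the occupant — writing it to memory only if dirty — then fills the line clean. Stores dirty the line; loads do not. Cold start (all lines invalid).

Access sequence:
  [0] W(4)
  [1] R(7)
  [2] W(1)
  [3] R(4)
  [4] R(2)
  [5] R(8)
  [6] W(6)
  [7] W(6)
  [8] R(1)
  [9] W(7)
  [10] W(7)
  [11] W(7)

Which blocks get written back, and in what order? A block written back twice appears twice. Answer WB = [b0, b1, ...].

0: W B4 -> L1 miss  d=D]
1: R B7 -> L1 miss wb->B4  d=-]
2: W B1 -> L1 miss  d=D]
3: R B4 -> L1 miss wb->B1  d=-]
4: R B2 -> L2 miss  d=-]
5: R B8 -> L2 miss  d=-]
6: W B6 -> L0 miss  d=D]
7: W B6 -> L0 hit  d=D]
8: R B1 -> L1 miss  d=-]
9: W B7 -> L1 miss  d=D]
10: W B7 -> L1 hit  d=D]
11: W B7 -> L1 hit  d=D]

WB = [4, 1]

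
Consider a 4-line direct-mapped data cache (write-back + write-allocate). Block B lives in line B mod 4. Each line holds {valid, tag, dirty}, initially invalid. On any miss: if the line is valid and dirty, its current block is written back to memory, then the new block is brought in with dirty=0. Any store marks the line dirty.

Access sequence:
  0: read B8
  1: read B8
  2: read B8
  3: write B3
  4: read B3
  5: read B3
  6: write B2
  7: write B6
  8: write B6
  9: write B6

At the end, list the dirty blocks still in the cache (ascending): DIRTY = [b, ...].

0: R B8 → L0 miss [-]
1: R B8 → L0 hit [-]
2: R B8 → L0 hit [-]
3: W B3 → L3 miss [D]
4: R B3 → L3 hit [D]
5: R B3 → L3 hit [D]
6: W B2 → L2 miss [D]
7: W B6 → L2 miss wb→B2 [D]
8: W B6 → L2 hit [D]
9: W B6 → L2 hit [D]

DIRTY = [3, 6]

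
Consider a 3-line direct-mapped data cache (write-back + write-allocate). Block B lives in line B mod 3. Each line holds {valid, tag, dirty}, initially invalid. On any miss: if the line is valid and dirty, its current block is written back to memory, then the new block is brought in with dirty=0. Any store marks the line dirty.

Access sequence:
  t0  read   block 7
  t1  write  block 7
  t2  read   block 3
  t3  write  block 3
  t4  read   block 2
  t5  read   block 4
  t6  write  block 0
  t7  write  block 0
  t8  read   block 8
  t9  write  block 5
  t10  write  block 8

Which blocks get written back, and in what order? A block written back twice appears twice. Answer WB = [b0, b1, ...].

WB = [7, 3, 5]

0: R B7 → L1 miss [-]
1: W B7 → L1 hit [D]
2: R B3 → L0 miss [-]
3: W B3 → L0 hit [D]
4: R B2 → L2 miss [-]
5: R B4 → L1 miss wb→B7 [-]
6: W B0 → L0 miss wb→B3 [D]
7: W B0 → L0 hit [D]
8: R B8 → L2 miss [-]
9: W B5 → L2 miss [D]
10: W B8 → L2 miss wb→B5 [D]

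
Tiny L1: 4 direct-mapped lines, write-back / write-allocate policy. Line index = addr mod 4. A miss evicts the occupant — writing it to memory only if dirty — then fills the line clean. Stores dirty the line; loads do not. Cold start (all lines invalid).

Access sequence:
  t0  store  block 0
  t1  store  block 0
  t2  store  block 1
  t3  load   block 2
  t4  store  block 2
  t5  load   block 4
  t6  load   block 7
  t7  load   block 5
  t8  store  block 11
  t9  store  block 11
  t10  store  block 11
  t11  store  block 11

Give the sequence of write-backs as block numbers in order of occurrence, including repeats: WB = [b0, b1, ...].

0: W B0 → L0 miss [D]
1: W B0 → L0 hit [D]
2: W B1 → L1 miss [D]
3: R B2 → L2 miss [-]
4: W B2 → L2 hit [D]
5: R B4 → L0 miss wb→B0 [-]
6: R B7 → L3 miss [-]
7: R B5 → L1 miss wb→B1 [-]
8: W B11 → L3 miss [D]
9: W B11 → L3 hit [D]
10: W B11 → L3 hit [D]
11: W B11 → L3 hit [D]

WB = [0, 1]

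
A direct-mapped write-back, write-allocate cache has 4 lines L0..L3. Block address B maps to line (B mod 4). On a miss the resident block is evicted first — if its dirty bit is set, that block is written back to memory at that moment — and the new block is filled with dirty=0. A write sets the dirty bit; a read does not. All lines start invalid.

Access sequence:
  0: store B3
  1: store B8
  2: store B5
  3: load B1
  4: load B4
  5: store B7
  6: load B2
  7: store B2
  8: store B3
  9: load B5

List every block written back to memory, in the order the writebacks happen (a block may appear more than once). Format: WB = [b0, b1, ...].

WB = [5, 8, 3, 7]

  0 | W B3 → L3 miss [D]
  1 | W B8 → L0 miss [D]
  2 | W B5 → L1 miss [D]
  3 | R B1 → L1 miss wb→B5 [-]
  4 | R B4 → L0 miss wb→B8 [-]
  5 | W B7 → L3 miss wb→B3 [D]
  6 | R B2 → L2 miss [-]
  7 | W B2 → L2 hit [D]
  8 | W B3 → L3 miss wb→B7 [D]
  9 | R B5 → L1 miss [-]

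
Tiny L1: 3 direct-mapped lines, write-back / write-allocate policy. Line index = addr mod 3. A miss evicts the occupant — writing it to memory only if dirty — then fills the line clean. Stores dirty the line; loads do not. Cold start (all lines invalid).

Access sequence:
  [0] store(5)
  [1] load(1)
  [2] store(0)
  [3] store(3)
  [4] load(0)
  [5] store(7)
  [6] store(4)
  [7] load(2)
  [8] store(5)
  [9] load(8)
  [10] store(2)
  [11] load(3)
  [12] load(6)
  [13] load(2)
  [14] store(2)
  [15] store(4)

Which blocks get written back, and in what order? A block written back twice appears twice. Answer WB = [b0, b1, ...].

0: W B5 -> L2 miss  d=D]
1: R B1 -> L1 miss  d=-]
2: W B0 -> L0 miss  d=D]
3: W B3 -> L0 miss wb->B0  d=D]
4: R B0 -> L0 miss wb->B3  d=-]
5: W B7 -> L1 miss  d=D]
6: W B4 -> L1 miss wb->B7  d=D]
7: R B2 -> L2 miss wb->B5  d=-]
8: W B5 -> L2 miss  d=D]
9: R B8 -> L2 miss wb->B5  d=-]
10: W B2 -> L2 miss  d=D]
11: R B3 -> L0 miss  d=-]
12: R B6 -> L0 miss  d=-]
13: R B2 -> L2 hit  d=D]
14: W B2 -> L2 hit  d=D]
15: W B4 -> L1 hit  d=D]

WB = [0, 3, 7, 5, 5]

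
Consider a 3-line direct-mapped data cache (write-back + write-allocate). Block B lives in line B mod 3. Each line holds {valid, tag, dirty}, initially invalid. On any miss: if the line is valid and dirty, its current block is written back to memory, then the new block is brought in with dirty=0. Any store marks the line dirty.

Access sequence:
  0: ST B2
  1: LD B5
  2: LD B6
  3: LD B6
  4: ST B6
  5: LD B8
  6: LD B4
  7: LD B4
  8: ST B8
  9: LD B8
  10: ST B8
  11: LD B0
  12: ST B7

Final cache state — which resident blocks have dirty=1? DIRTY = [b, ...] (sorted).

DIRTY = [7, 8]

0: W B2 → L2 miss [D]
1: R B5 → L2 miss wb→B2 [-]
2: R B6 → L0 miss [-]
3: R B6 → L0 hit [-]
4: W B6 → L0 hit [D]
5: R B8 → L2 miss [-]
6: R B4 → L1 miss [-]
7: R B4 → L1 hit [-]
8: W B8 → L2 hit [D]
9: R B8 → L2 hit [D]
10: W B8 → L2 hit [D]
11: R B0 → L0 miss wb→B6 [-]
12: W B7 → L1 miss [D]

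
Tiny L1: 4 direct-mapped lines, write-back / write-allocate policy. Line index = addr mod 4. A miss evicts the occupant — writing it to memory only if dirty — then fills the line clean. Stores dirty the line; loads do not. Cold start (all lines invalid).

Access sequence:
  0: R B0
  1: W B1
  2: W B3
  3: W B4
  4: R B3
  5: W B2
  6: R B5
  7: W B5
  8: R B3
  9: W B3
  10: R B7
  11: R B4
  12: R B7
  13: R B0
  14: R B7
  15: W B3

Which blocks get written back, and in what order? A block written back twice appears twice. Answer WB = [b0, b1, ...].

  0 | R B0 → L0 miss [-]
  1 | W B1 → L1 miss [D]
  2 | W B3 → L3 miss [D]
  3 | W B4 → L0 miss [D]
  4 | R B3 → L3 hit [D]
  5 | W B2 → L2 miss [D]
  6 | R B5 → L1 miss wb→B1 [-]
  7 | W B5 → L1 hit [D]
  8 | R B3 → L3 hit [D]
  9 | W B3 → L3 hit [D]
  10 | R B7 → L3 miss wb→B3 [-]
  11 | R B4 → L0 hit [D]
  12 | R B7 → L3 hit [-]
  13 | R B0 → L0 miss wb→B4 [-]
  14 | R B7 → L3 hit [-]
  15 | W B3 → L3 miss [D]

WB = [1, 3, 4]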